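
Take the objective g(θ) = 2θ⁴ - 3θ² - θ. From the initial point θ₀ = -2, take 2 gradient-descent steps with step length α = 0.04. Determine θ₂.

g′(θ) = 8θ³ - 6θ - 1
Step 1: g′(-2) = -53; θ₁ = -2 − 0.04·(-53) = 0.12
Step 2: g′(0.12) = -1.706176; θ₂ = 0.12 − 0.04·(-1.706176) = 0.18824704

0.18824704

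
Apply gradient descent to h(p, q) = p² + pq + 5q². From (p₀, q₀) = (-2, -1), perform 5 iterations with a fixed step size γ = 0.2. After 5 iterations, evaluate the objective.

∇h = (2p + q, p + 10q)
(p₁, q₁) = (-2, -1) − 0.2·(-5, -12) = (-1, 1.4)
(p₂, q₂) = (-1, 1.4) − 0.2·(-0.6, 13) = (-0.88, -1.2)
(p₃, q₃) = (-0.88, -1.2) − 0.2·(-2.96, -12.88) = (-0.288, 1.376)
(p₄, q₄) = (-0.288, 1.376) − 0.2·(0.8, 13.472) = (-0.448, -1.3184)
(p₅, q₅) = (-0.448, -1.3184) − 0.2·(-2.2144, -13.632) = (-0.00512, 1.408)
h(-0.00512, 1.408) = 9.9051372544

9.9051372544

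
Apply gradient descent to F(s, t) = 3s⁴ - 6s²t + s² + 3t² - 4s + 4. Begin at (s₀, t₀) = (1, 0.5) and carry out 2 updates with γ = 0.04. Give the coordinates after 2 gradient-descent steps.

(0.89828608, 0.640544)

∇F = (12s³ - 12st + 2s - 4, -6s² + 6t)
(s₁, t₁) = (1, 0.5) − 0.04·(4, -3) = (0.84, 0.62)
(s₂, t₂) = (0.84, 0.62) − 0.04·(-1.457152, -0.5136) = (0.89828608, 0.640544)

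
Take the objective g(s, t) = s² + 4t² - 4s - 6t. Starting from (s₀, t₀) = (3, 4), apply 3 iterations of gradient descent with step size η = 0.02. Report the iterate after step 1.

∇g = (2s - 4, 8t - 6)
(s₁, t₁) = (3, 4) − 0.02·(2, 26) = (2.96, 3.48)

(2.96, 3.48)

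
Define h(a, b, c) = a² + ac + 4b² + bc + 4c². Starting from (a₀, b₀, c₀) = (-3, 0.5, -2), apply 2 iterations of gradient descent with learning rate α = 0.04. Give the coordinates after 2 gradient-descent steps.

∇h = (2a + c, 8b + c, a + b + 8c)
(a₁, b₁, c₁) = (-3, 0.5, -2) − 0.04·(-8, 2, -18.5) = (-2.68, 0.42, -1.26)
(a₂, b₂, c₂) = (-2.68, 0.42, -1.26) − 0.04·(-6.62, 2.1, -12.34) = (-2.4152, 0.336, -0.7664)

(-2.4152, 0.336, -0.7664)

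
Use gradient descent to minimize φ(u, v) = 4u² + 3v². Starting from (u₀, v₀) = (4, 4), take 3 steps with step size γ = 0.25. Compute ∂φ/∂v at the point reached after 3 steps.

-3

∇φ = (8u, 6v)
(u₁, v₁) = (4, 4) − 0.25·(32, 24) = (-4, -2)
(u₂, v₂) = (-4, -2) − 0.25·(-32, -12) = (4, 1)
(u₃, v₃) = (4, 1) − 0.25·(32, 6) = (-4, -0.5)
∂φ/∂v at (-4, -0.5) = -3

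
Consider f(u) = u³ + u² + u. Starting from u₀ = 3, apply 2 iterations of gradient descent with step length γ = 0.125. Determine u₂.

f′(u) = 3u² + 2u + 1
Step 1: f′(3) = 34; u₁ = 3 − 0.125·34 = -1.25
Step 2: f′(-1.25) = 3.1875; u₂ = -1.25 − 0.125·3.1875 = -1.6484375

-1.6484375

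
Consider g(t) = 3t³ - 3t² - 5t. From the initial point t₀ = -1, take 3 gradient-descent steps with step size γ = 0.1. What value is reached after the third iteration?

-45.301

g′(t) = 9t² - 6t - 5
t₁ = -1 − 0.1·10 = -2
t₂ = -2 − 0.1·43 = -6.3
t₃ = -6.3 − 0.1·390.01 = -45.301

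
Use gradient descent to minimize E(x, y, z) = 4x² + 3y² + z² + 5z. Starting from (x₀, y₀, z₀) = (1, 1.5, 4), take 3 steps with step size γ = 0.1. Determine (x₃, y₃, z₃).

∇E = (8x, 6y, 2z + 5)
(x₁, y₁, z₁) = (1, 1.5, 4) − 0.1·(8, 9, 13) = (0.2, 0.6, 2.7)
(x₂, y₂, z₂) = (0.2, 0.6, 2.7) − 0.1·(1.6, 3.6, 10.4) = (0.04, 0.24, 1.66)
(x₃, y₃, z₃) = (0.04, 0.24, 1.66) − 0.1·(0.32, 1.44, 8.32) = (0.008, 0.096, 0.828)

(0.008, 0.096, 0.828)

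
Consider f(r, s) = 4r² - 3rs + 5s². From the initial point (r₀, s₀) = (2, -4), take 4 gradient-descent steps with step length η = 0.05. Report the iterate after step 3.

∇f = (8r - 3s, -3r + 10s)
(r₁, s₁) = (2, -4) − 0.05·(28, -46) = (0.6, -1.7)
(r₂, s₂) = (0.6, -1.7) − 0.05·(9.9, -18.8) = (0.105, -0.76)
(r₃, s₃) = (0.105, -0.76) − 0.05·(3.12, -7.915) = (-0.051, -0.36425)

(-0.051, -0.36425)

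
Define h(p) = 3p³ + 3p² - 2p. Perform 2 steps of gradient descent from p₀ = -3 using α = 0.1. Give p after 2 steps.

-77.969

h′(p) = 9p² + 6p - 2
p₁ = -3 − 0.1·61 = -9.1
p₂ = -9.1 − 0.1·688.69 = -77.969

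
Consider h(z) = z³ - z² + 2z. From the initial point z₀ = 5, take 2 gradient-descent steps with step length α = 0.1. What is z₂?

h′(z) = 3z² - 2z + 2
Step 1: h′(5) = 67; z₁ = 5 − 0.1·67 = -1.7
Step 2: h′(-1.7) = 14.07; z₂ = -1.7 − 0.1·14.07 = -3.107

-3.107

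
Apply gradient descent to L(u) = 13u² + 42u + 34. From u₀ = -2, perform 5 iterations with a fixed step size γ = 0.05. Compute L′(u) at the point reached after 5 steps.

0.0243

L′(u) = 26u + 42
Step 1: L′(-2) = -10; u₁ = -2 − 0.05·(-10) = -1.5
Step 2: L′(-1.5) = 3; u₂ = -1.5 − 0.05·3 = -1.65
Step 3: L′(-1.65) = -0.9; u₃ = -1.65 − 0.05·(-0.9) = -1.605
Step 4: L′(-1.605) = 0.27; u₄ = -1.605 − 0.05·0.27 = -1.6185
Step 5: L′(-1.6185) = -0.081; u₅ = -1.6185 − 0.05·(-0.081) = -1.61445
L′(u) at (-1.61445) = 0.0243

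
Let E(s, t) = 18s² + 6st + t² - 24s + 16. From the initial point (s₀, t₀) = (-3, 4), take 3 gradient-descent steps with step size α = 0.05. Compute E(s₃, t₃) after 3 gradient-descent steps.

86.905762

∇E = (36s + 6t - 24, 6s + 2t)
(s₁, t₁) = (-3, 4) − 0.05·(-108, -10) = (2.4, 4.5)
(s₂, t₂) = (2.4, 4.5) − 0.05·(89.4, 23.4) = (-2.07, 3.33)
(s₃, t₃) = (-2.07, 3.33) − 0.05·(-78.54, -5.76) = (1.857, 3.618)
E(1.857, 3.618) = 86.905762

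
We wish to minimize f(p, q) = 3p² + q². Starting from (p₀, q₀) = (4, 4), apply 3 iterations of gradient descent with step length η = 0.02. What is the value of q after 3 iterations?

3.538944

∇f = (6p, 2q)
(p₁, q₁) = (4, 4) − 0.02·(24, 8) = (3.52, 3.84)
(p₂, q₂) = (3.52, 3.84) − 0.02·(21.12, 7.68) = (3.0976, 3.6864)
(p₃, q₃) = (3.0976, 3.6864) − 0.02·(18.5856, 7.3728) = (2.725888, 3.538944)
q = 3.538944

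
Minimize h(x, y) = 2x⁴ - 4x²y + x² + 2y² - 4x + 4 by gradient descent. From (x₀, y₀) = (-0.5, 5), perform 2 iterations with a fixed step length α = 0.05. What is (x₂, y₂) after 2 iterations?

(-2.1328, 3.528)

∇h = (8x³ - 8xy + 2x - 4, -4x² + 4y)
(x₁, y₁) = (-0.5, 5) − 0.05·(14, 19) = (-1.2, 4.05)
(x₂, y₂) = (-1.2, 4.05) − 0.05·(18.656, 10.44) = (-2.1328, 3.528)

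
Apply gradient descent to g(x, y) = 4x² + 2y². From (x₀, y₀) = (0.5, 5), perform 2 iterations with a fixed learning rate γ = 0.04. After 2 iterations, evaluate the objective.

25.10738176

∇g = (8x, 4y)
(x₁, y₁) = (0.5, 5) − 0.04·(4, 20) = (0.34, 4.2)
(x₂, y₂) = (0.34, 4.2) − 0.04·(2.72, 16.8) = (0.2312, 3.528)
g(0.2312, 3.528) = 25.10738176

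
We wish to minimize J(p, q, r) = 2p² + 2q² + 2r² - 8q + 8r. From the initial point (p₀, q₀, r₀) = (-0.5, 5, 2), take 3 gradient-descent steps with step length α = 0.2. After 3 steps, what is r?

∇J = (4p, 4q - 8, 4r + 8)
Step 1: at (-0.5, 5, 2), ∇J = (-2, 12, 16) → (-0.5, 5, 2) − 0.2·(-2, 12, 16) = (-0.1, 2.6, -1.2)
Step 2: at (-0.1, 2.6, -1.2), ∇J = (-0.4, 2.4, 3.2) → (-0.1, 2.6, -1.2) − 0.2·(-0.4, 2.4, 3.2) = (-0.02, 2.12, -1.84)
Step 3: at (-0.02, 2.12, -1.84), ∇J = (-0.08, 0.48, 0.64) → (-0.02, 2.12, -1.84) − 0.2·(-0.08, 0.48, 0.64) = (-0.004, 2.024, -1.968)
r = -1.968

-1.968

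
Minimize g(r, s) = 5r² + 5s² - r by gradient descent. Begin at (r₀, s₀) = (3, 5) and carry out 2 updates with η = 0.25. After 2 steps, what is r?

6.625

∇g = (10r - 1, 10s)
Step 1: at (3, 5), ∇g = (29, 50) → (3, 5) − 0.25·(29, 50) = (-4.25, -7.5)
Step 2: at (-4.25, -7.5), ∇g = (-43.5, -75) → (-4.25, -7.5) − 0.25·(-43.5, -75) = (6.625, 11.25)
r = 6.625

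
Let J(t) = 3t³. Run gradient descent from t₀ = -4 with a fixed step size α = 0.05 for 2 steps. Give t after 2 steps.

J′(t) = 9t²
Step 1: J′(-4) = 144; t₁ = -4 − 0.05·144 = -11.2
Step 2: J′(-11.2) = 1128.96; t₂ = -11.2 − 0.05·1128.96 = -67.648

-67.648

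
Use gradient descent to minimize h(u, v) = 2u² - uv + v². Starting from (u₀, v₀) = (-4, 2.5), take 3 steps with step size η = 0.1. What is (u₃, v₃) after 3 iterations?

(-0.5715, 0.739)

∇h = (4u - v, -u + 2v)
Step 1: at (-4, 2.5), ∇h = (-18.5, 9) → (-4, 2.5) − 0.1·(-18.5, 9) = (-2.15, 1.6)
Step 2: at (-2.15, 1.6), ∇h = (-10.2, 5.35) → (-2.15, 1.6) − 0.1·(-10.2, 5.35) = (-1.13, 1.065)
Step 3: at (-1.13, 1.065), ∇h = (-5.585, 3.26) → (-1.13, 1.065) − 0.1·(-5.585, 3.26) = (-0.5715, 0.739)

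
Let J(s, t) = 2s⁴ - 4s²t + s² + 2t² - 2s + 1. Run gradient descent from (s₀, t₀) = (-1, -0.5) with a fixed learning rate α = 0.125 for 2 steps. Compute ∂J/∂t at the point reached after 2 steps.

2.25

∇J = (8s³ - 8st + 2s - 2, -4s² + 4t)
Step 1: at (-1, -0.5), ∇J = (-16, -6) → (-1, -0.5) − 0.125·(-16, -6) = (1, 0.25)
Step 2: at (1, 0.25), ∇J = (6, -3) → (1, 0.25) − 0.125·(6, -3) = (0.25, 0.625)
∂J/∂t at (0.25, 0.625) = 2.25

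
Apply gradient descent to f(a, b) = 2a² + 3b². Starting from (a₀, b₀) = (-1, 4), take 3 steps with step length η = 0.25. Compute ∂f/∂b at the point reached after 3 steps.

∇f = (4a, 6b)
(a₁, b₁) = (-1, 4) − 0.25·(-4, 24) = (0, -2)
(a₂, b₂) = (0, -2) − 0.25·(0, -12) = (0, 1)
(a₃, b₃) = (0, 1) − 0.25·(0, 6) = (0, -0.5)
∂f/∂b at (0, -0.5) = -3

-3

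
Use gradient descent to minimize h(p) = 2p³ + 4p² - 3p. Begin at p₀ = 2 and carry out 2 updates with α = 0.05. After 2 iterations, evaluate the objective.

h′(p) = 6p² + 8p - 3
p₁ = 2 − 0.05·37 = 0.15
p₂ = 0.15 − 0.05·(-1.665) = 0.23325
h(0.23325) = -0.45674755509375

-0.45674755509375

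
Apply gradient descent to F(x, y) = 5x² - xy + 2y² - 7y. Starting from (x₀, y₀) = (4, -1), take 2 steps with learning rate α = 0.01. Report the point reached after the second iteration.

(3.2225, -0.7101)

∇F = (10x - y, -x + 4y - 7)
Step 1: at (4, -1), ∇F = (41, -15) → (4, -1) − 0.01·(41, -15) = (3.59, -0.85)
Step 2: at (3.59, -0.85), ∇F = (36.75, -13.99) → (3.59, -0.85) − 0.01·(36.75, -13.99) = (3.2225, -0.7101)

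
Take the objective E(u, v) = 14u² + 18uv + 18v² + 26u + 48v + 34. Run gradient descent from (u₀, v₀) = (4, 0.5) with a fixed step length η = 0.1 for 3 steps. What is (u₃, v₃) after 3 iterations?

∇E = (28u + 18v + 26, 18u + 36v + 48)
Step 1: at (4, 0.5), ∇E = (147, 138) → (4, 0.5) − 0.1·(147, 138) = (-10.7, -13.3)
Step 2: at (-10.7, -13.3), ∇E = (-513, -623.4) → (-10.7, -13.3) − 0.1·(-513, -623.4) = (40.6, 49.04)
Step 3: at (40.6, 49.04), ∇E = (2045.52, 2544.24) → (40.6, 49.04) − 0.1·(2045.52, 2544.24) = (-163.952, -205.384)

(-163.952, -205.384)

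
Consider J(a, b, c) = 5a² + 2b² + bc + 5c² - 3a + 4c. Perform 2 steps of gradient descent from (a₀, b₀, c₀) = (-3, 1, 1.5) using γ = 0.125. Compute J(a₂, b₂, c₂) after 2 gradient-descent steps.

-0.89886474609375

∇J = (10a - 3, 4b + c, b + 10c + 4)
Step 1: at (-3, 1, 1.5), ∇J = (-33, 5.5, 20) → (-3, 1, 1.5) − 0.125·(-33, 5.5, 20) = (1.125, 0.3125, -1)
Step 2: at (1.125, 0.3125, -1), ∇J = (8.25, 0.25, -5.6875) → (1.125, 0.3125, -1) − 0.125·(8.25, 0.25, -5.6875) = (0.09375, 0.28125, -0.2890625)
J(0.09375, 0.28125, -0.2890625) = -0.89886474609375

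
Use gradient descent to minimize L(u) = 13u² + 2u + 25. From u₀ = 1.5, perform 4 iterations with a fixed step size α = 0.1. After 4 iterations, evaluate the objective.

L′(u) = 26u + 2
u₁ = 1.5 − 0.1·41 = -2.6
u₂ = -2.6 − 0.1·(-65.6) = 3.96
u₃ = 3.96 − 0.1·104.96 = -6.536
u₄ = -6.536 − 0.1·(-167.936) = 10.2576
L(10.2576) = 1413.35385088

1413.35385088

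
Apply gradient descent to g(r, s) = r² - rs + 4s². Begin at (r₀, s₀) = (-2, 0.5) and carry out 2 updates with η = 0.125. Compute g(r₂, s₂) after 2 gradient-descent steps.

1.1605224609375

∇g = (2r - s, -r + 8s)
Step 1: at (-2, 0.5), ∇g = (-4.5, 6) → (-2, 0.5) − 0.125·(-4.5, 6) = (-1.4375, -0.25)
Step 2: at (-1.4375, -0.25), ∇g = (-2.625, -0.5625) → (-1.4375, -0.25) − 0.125·(-2.625, -0.5625) = (-1.109375, -0.1796875)
g(-1.109375, -0.1796875) = 1.1605224609375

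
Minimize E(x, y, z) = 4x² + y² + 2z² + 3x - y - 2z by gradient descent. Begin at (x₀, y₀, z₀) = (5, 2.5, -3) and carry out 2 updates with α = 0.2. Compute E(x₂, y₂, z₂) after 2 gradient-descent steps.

14.222

∇E = (8x + 3, 2y - 1, 4z - 2)
Step 1: at (5, 2.5, -3), ∇E = (43, 4, -14) → (5, 2.5, -3) − 0.2·(43, 4, -14) = (-3.6, 1.7, -0.2)
Step 2: at (-3.6, 1.7, -0.2), ∇E = (-25.8, 2.4, -2.8) → (-3.6, 1.7, -0.2) − 0.2·(-25.8, 2.4, -2.8) = (1.56, 1.22, 0.36)
E(1.56, 1.22, 0.36) = 14.222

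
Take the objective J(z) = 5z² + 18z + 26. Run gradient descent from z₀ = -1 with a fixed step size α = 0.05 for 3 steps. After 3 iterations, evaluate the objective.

J′(z) = 10z + 18
Step 1: J′(-1) = 8; z₁ = -1 − 0.05·8 = -1.4
Step 2: J′(-1.4) = 4; z₂ = -1.4 − 0.05·4 = -1.6
Step 3: J′(-1.6) = 2; z₃ = -1.6 − 0.05·2 = -1.7
J(-1.7) = 9.85

9.85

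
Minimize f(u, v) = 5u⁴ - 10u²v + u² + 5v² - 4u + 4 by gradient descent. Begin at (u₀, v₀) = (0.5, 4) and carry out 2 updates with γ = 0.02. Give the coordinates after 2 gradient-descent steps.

(2.1413636, 2.94322)

∇f = (20u³ - 20uv + 2u - 4, -10u² + 10v)
(u₁, v₁) = (0.5, 4) − 0.02·(-40.5, 37.5) = (1.31, 3.25)
(u₂, v₂) = (1.31, 3.25) − 0.02·(-41.56818, 15.339) = (2.1413636, 2.94322)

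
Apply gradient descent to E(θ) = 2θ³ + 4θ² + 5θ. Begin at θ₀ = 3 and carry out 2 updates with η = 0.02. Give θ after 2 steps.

0.810128

E′(θ) = 6θ² + 8θ + 5
θ₁ = 3 − 0.02·83 = 1.34
θ₂ = 1.34 − 0.02·26.4936 = 0.810128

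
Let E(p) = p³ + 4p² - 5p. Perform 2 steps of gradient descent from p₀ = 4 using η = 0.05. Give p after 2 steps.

E′(p) = 3p² + 8p - 5
p₁ = 4 − 0.05·75 = 0.25
p₂ = 0.25 − 0.05·(-2.8125) = 0.390625

0.390625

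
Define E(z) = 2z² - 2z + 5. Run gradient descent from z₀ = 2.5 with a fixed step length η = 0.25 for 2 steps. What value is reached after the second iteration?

0.5

E′(z) = 4z - 2
Step 1: E′(2.5) = 8; z₁ = 2.5 − 0.25·8 = 0.5
Step 2: E′(0.5) = 0; z₂ = 0.5 − 0.25·0 = 0.5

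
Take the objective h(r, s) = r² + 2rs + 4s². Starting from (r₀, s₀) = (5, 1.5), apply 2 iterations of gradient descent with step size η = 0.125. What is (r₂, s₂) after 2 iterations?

(2.84375, -0.84375)

∇h = (2r + 2s, 2r + 8s)
Step 1: at (5, 1.5), ∇h = (13, 22) → (5, 1.5) − 0.125·(13, 22) = (3.375, -1.25)
Step 2: at (3.375, -1.25), ∇h = (4.25, -3.25) → (3.375, -1.25) − 0.125·(4.25, -3.25) = (2.84375, -0.84375)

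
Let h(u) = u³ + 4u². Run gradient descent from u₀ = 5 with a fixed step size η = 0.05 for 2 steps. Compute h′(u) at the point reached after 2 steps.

-3.418330078125

h′(u) = 3u² + 8u
u₁ = 5 − 0.05·115 = -0.75
u₂ = -0.75 − 0.05·(-4.3125) = -0.534375
h′(u) at (-0.534375) = -3.418330078125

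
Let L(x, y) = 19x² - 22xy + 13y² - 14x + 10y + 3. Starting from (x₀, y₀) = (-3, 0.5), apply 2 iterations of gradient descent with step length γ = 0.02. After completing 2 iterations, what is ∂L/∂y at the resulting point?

∇L = (38x - 22y - 14, -22x + 26y + 10)
Step 1: at (-3, 0.5), ∇L = (-139, 89) → (-3, 0.5) − 0.02·(-139, 89) = (-0.22, -1.28)
Step 2: at (-0.22, -1.28), ∇L = (5.8, -18.44) → (-0.22, -1.28) − 0.02·(5.8, -18.44) = (-0.336, -0.9112)
∂L/∂y at (-0.336, -0.9112) = -6.2992

-6.2992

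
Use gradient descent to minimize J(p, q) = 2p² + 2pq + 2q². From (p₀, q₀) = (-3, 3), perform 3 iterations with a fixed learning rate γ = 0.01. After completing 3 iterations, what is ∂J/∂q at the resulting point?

5.647152

∇J = (4p + 2q, 2p + 4q)
(p₁, q₁) = (-3, 3) − 0.01·(-6, 6) = (-2.94, 2.94)
(p₂, q₂) = (-2.94, 2.94) − 0.01·(-5.88, 5.88) = (-2.8812, 2.8812)
(p₃, q₃) = (-2.8812, 2.8812) − 0.01·(-5.7624, 5.7624) = (-2.823576, 2.823576)
∂J/∂q at (-2.823576, 2.823576) = 5.647152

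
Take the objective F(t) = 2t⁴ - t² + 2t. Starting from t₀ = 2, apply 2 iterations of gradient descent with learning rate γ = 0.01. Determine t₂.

F′(t) = 8t³ - 2t + 2
Step 1: F′(2) = 62; t₁ = 2 − 0.01·62 = 1.38
Step 2: F′(1.38) = 20.264576; t₂ = 1.38 − 0.01·20.264576 = 1.17735424

1.17735424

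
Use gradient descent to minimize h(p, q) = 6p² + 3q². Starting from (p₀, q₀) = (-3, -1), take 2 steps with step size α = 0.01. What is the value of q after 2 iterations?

∇h = (12p, 6q)
Step 1: at (-3, -1), ∇h = (-36, -6) → (-3, -1) − 0.01·(-36, -6) = (-2.64, -0.94)
Step 2: at (-2.64, -0.94), ∇h = (-31.68, -5.64) → (-2.64, -0.94) − 0.01·(-31.68, -5.64) = (-2.3232, -0.8836)
q = -0.8836

-0.8836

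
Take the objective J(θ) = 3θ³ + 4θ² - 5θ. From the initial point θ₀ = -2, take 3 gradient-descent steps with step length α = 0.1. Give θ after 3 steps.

-115.1455625

J′(θ) = 9θ² + 8θ - 5
θ₁ = -2 − 0.1·15 = -3.5
θ₂ = -3.5 − 0.1·77.25 = -11.225
θ₃ = -11.225 − 0.1·1039.205625 = -115.1455625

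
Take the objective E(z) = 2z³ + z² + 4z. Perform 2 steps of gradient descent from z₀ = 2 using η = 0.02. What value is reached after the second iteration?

1.003648

E′(z) = 6z² + 2z + 4
Step 1: E′(2) = 32; z₁ = 2 − 0.02·32 = 1.36
Step 2: E′(1.36) = 17.8176; z₂ = 1.36 − 0.02·17.8176 = 1.003648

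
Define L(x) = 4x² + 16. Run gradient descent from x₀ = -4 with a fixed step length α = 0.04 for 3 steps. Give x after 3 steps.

L′(x) = 8x
x₁ = -4 − 0.04·(-32) = -2.72
x₂ = -2.72 − 0.04·(-21.76) = -1.8496
x₃ = -1.8496 − 0.04·(-14.7968) = -1.257728

-1.257728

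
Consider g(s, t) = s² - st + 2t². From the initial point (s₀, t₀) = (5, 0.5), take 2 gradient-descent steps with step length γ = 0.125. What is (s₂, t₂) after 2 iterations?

(2.96875, 0.9140625)

∇g = (2s - t, -s + 4t)
(s₁, t₁) = (5, 0.5) − 0.125·(9.5, -3) = (3.8125, 0.875)
(s₂, t₂) = (3.8125, 0.875) − 0.125·(6.75, -0.3125) = (2.96875, 0.9140625)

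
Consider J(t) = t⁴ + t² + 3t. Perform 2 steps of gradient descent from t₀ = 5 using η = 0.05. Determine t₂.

J′(t) = 4t³ + 2t + 3
t₁ = 5 − 0.05·513 = -20.65
t₂ = -20.65 − 0.05·(-35260.7985) = 1742.389925

1742.389925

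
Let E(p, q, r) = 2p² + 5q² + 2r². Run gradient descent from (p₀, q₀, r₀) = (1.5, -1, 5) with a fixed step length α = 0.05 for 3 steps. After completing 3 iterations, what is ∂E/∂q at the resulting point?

∇E = (4p, 10q, 4r)
(p₁, q₁, r₁) = (1.5, -1, 5) − 0.05·(6, -10, 20) = (1.2, -0.5, 4)
(p₂, q₂, r₂) = (1.2, -0.5, 4) − 0.05·(4.8, -5, 16) = (0.96, -0.25, 3.2)
(p₃, q₃, r₃) = (0.96, -0.25, 3.2) − 0.05·(3.84, -2.5, 12.8) = (0.768, -0.125, 2.56)
∂E/∂q at (0.768, -0.125, 2.56) = -1.25

-1.25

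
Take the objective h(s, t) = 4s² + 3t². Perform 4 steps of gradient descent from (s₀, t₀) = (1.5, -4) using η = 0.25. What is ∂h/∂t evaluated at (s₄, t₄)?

-1.5

∇h = (8s, 6t)
Step 1: at (1.5, -4), ∇h = (12, -24) → (1.5, -4) − 0.25·(12, -24) = (-1.5, 2)
Step 2: at (-1.5, 2), ∇h = (-12, 12) → (-1.5, 2) − 0.25·(-12, 12) = (1.5, -1)
Step 3: at (1.5, -1), ∇h = (12, -6) → (1.5, -1) − 0.25·(12, -6) = (-1.5, 0.5)
Step 4: at (-1.5, 0.5), ∇h = (-12, 3) → (-1.5, 0.5) − 0.25·(-12, 3) = (1.5, -0.25)
∂h/∂t at (1.5, -0.25) = -1.5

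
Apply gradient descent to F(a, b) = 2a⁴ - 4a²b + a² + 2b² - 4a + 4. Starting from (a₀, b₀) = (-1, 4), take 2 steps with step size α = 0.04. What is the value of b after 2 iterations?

3.430144

∇F = (8a³ - 8ab + 2a - 4, -4a² + 4b)
Step 1: at (-1, 4), ∇F = (18, 12) → (-1, 4) − 0.04·(18, 12) = (-1.72, 3.52)
Step 2: at (-1.72, 3.52), ∇F = (0.287616, 2.2464) → (-1.72, 3.52) − 0.04·(0.287616, 2.2464) = (-1.73150464, 3.430144)
b = 3.430144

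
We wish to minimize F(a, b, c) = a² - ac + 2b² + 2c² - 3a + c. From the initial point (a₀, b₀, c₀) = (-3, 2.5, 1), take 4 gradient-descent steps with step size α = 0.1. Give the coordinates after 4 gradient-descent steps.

(-0.3272, 0.324, -0.3758)

∇F = (2a - c - 3, 4b, -a + 4c + 1)
(a₁, b₁, c₁) = (-3, 2.5, 1) − 0.1·(-10, 10, 8) = (-2, 1.5, 0.2)
(a₂, b₂, c₂) = (-2, 1.5, 0.2) − 0.1·(-7.2, 6, 3.8) = (-1.28, 0.9, -0.18)
(a₃, b₃, c₃) = (-1.28, 0.9, -0.18) − 0.1·(-5.38, 3.6, 1.56) = (-0.742, 0.54, -0.336)
(a₄, b₄, c₄) = (-0.742, 0.54, -0.336) − 0.1·(-4.148, 2.16, 0.398) = (-0.3272, 0.324, -0.3758)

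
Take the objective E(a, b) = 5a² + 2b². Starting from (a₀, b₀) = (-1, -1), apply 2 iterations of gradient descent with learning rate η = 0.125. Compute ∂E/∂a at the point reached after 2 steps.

∇E = (10a, 4b)
Step 1: at (-1, -1), ∇E = (-10, -4) → (-1, -1) − 0.125·(-10, -4) = (0.25, -0.5)
Step 2: at (0.25, -0.5), ∇E = (2.5, -2) → (0.25, -0.5) − 0.125·(2.5, -2) = (-0.0625, -0.25)
∂E/∂a at (-0.0625, -0.25) = -0.625

-0.625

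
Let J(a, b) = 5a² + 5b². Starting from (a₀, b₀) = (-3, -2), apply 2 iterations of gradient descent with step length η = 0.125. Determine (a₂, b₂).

(-0.1875, -0.125)

∇J = (10a, 10b)
(a₁, b₁) = (-3, -2) − 0.125·(-30, -20) = (0.75, 0.5)
(a₂, b₂) = (0.75, 0.5) − 0.125·(7.5, 5) = (-0.1875, -0.125)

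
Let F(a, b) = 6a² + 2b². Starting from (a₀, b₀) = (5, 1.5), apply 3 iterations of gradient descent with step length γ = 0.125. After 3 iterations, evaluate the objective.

2.4140625

∇F = (12a, 4b)
Step 1: at (5, 1.5), ∇F = (60, 6) → (5, 1.5) − 0.125·(60, 6) = (-2.5, 0.75)
Step 2: at (-2.5, 0.75), ∇F = (-30, 3) → (-2.5, 0.75) − 0.125·(-30, 3) = (1.25, 0.375)
Step 3: at (1.25, 0.375), ∇F = (15, 1.5) → (1.25, 0.375) − 0.125·(15, 1.5) = (-0.625, 0.1875)
F(-0.625, 0.1875) = 2.4140625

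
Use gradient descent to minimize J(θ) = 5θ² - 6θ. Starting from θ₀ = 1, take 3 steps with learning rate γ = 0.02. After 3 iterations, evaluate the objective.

-1.5902848

J′(θ) = 10θ - 6
Step 1: J′(1) = 4; θ₁ = 1 − 0.02·4 = 0.92
Step 2: J′(0.92) = 3.2; θ₂ = 0.92 − 0.02·3.2 = 0.856
Step 3: J′(0.856) = 2.56; θ₃ = 0.856 − 0.02·2.56 = 0.8048
J(0.8048) = -1.5902848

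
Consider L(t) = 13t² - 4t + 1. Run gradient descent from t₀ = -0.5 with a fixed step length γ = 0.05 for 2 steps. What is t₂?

L′(t) = 26t - 4
Step 1: L′(-0.5) = -17; t₁ = -0.5 − 0.05·(-17) = 0.35
Step 2: L′(0.35) = 5.1; t₂ = 0.35 − 0.05·5.1 = 0.095

0.095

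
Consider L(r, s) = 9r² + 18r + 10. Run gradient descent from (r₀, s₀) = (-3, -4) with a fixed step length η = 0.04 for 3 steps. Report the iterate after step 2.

∇L = (18r + 18, 0)
Step 1: at (-3, -4), ∇L = (-36, 0) → (-3, -4) − 0.04·(-36, 0) = (-1.56, -4)
Step 2: at (-1.56, -4), ∇L = (-10.08, 0) → (-1.56, -4) − 0.04·(-10.08, 0) = (-1.1568, -4)

(-1.1568, -4)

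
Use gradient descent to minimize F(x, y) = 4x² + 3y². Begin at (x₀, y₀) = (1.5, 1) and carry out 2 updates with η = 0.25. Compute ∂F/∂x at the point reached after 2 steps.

∇F = (8x, 6y)
Step 1: at (1.5, 1), ∇F = (12, 6) → (1.5, 1) − 0.25·(12, 6) = (-1.5, -0.5)
Step 2: at (-1.5, -0.5), ∇F = (-12, -3) → (-1.5, -0.5) − 0.25·(-12, -3) = (1.5, 0.25)
∂F/∂x at (1.5, 0.25) = 12

12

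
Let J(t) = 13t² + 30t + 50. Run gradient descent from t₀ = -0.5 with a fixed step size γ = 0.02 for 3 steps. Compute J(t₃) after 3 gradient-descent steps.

32.760281550848

J′(t) = 26t + 30
t₁ = -0.5 − 0.02·17 = -0.84
t₂ = -0.84 − 0.02·8.16 = -1.0032
t₃ = -1.0032 − 0.02·3.9168 = -1.081536
J(-1.081536) = 32.760281550848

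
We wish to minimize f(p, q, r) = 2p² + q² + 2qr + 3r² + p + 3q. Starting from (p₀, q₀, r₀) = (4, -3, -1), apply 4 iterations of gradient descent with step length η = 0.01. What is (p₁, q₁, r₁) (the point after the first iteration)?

(3.83, -2.95, -0.88)

∇f = (4p + 1, 2q + 2r + 3, 2q + 6r)
Step 1: at (4, -3, -1), ∇f = (17, -5, -12) → (4, -3, -1) − 0.01·(17, -5, -12) = (3.83, -2.95, -0.88)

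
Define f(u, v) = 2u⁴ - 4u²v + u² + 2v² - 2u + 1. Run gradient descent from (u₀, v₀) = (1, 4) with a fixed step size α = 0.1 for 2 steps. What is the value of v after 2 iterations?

6.304

∇f = (8u³ - 8uv + 2u - 2, -4u² + 4v)
(u₁, v₁) = (1, 4) − 0.1·(-24, 12) = (3.4, 2.8)
(u₂, v₂) = (3.4, 2.8) − 0.1·(243.072, -35.04) = (-20.9072, 6.304)
v = 6.304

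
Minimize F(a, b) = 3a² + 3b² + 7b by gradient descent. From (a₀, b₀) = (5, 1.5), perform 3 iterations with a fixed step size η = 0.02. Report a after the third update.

3.40736

∇F = (6a, 6b + 7)
(a₁, b₁) = (5, 1.5) − 0.02·(30, 16) = (4.4, 1.18)
(a₂, b₂) = (4.4, 1.18) − 0.02·(26.4, 14.08) = (3.872, 0.8984)
(a₃, b₃) = (3.872, 0.8984) − 0.02·(23.232, 12.3904) = (3.40736, 0.650592)
a = 3.40736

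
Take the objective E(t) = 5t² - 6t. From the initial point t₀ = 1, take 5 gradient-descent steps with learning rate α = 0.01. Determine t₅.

E′(t) = 10t - 6
t₁ = 1 − 0.01·4 = 0.96
t₂ = 0.96 − 0.01·3.6 = 0.924
t₃ = 0.924 − 0.01·3.24 = 0.8916
t₄ = 0.8916 − 0.01·2.916 = 0.86244
t₅ = 0.86244 − 0.01·2.6244 = 0.836196

0.836196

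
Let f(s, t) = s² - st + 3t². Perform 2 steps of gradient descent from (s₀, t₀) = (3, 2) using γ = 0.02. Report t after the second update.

∇f = (2s - t, -s + 6t)
(s₁, t₁) = (3, 2) − 0.02·(4, 9) = (2.92, 1.82)
(s₂, t₂) = (2.92, 1.82) − 0.02·(4.02, 8) = (2.8396, 1.66)
t = 1.66

1.66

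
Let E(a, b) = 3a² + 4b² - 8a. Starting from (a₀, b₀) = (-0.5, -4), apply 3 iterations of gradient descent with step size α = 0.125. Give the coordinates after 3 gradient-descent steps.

∇E = (6a - 8, 8b)
(a₁, b₁) = (-0.5, -4) − 0.125·(-11, -32) = (0.875, 0)
(a₂, b₂) = (0.875, 0) − 0.125·(-2.75, 0) = (1.21875, 0)
(a₃, b₃) = (1.21875, 0) − 0.125·(-0.6875, 0) = (1.3046875, 0)

(1.3046875, 0)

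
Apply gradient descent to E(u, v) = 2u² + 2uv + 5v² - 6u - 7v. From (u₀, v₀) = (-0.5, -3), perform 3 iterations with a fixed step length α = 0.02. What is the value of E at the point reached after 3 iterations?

13.593192974336

∇E = (4u + 2v - 6, 2u + 10v - 7)
(u₁, v₁) = (-0.5, -3) − 0.02·(-14, -38) = (-0.22, -2.24)
(u₂, v₂) = (-0.22, -2.24) − 0.02·(-11.36, -29.84) = (0.0072, -1.6432)
(u₃, v₃) = (0.0072, -1.6432) − 0.02·(-9.2576, -23.4176) = (0.192352, -1.174848)
E(0.192352, -1.174848) = 13.593192974336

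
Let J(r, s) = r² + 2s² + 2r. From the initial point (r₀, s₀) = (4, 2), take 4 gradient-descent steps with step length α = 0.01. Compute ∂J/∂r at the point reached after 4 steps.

9.2236816

∇J = (2r + 2, 4s)
Step 1: at (4, 2), ∇J = (10, 8) → (4, 2) − 0.01·(10, 8) = (3.9, 1.92)
Step 2: at (3.9, 1.92), ∇J = (9.8, 7.68) → (3.9, 1.92) − 0.01·(9.8, 7.68) = (3.802, 1.8432)
Step 3: at (3.802, 1.8432), ∇J = (9.604, 7.3728) → (3.802, 1.8432) − 0.01·(9.604, 7.3728) = (3.70596, 1.769472)
Step 4: at (3.70596, 1.769472), ∇J = (9.41192, 7.077888) → (3.70596, 1.769472) − 0.01·(9.41192, 7.077888) = (3.6118408, 1.69869312)
∂J/∂r at (3.6118408, 1.69869312) = 9.2236816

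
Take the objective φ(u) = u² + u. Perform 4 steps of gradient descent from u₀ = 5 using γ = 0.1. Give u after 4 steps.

1.7528

φ′(u) = 2u + 1
Step 1: φ′(5) = 11; u₁ = 5 − 0.1·11 = 3.9
Step 2: φ′(3.9) = 8.8; u₂ = 3.9 − 0.1·8.8 = 3.02
Step 3: φ′(3.02) = 7.04; u₃ = 3.02 − 0.1·7.04 = 2.316
Step 4: φ′(2.316) = 5.632; u₄ = 2.316 − 0.1·5.632 = 1.7528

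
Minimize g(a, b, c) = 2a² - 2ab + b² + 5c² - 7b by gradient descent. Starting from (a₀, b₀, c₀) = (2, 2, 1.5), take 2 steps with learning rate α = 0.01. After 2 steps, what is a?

1.923

∇g = (4a - 2b, -2a + 2b - 7, 10c)
(a₁, b₁, c₁) = (2, 2, 1.5) − 0.01·(4, -7, 15) = (1.96, 2.07, 1.35)
(a₂, b₂, c₂) = (1.96, 2.07, 1.35) − 0.01·(3.7, -6.78, 13.5) = (1.923, 2.1378, 1.215)
a = 1.923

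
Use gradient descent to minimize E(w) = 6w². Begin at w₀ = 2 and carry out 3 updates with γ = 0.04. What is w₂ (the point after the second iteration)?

E′(w) = 12w
Step 1: E′(2) = 24; w₁ = 2 − 0.04·24 = 1.04
Step 2: E′(1.04) = 12.48; w₂ = 1.04 − 0.04·12.48 = 0.5408

0.5408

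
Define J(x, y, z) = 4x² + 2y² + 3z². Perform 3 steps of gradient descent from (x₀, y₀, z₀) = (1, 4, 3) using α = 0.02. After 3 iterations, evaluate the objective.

33.34746251264

∇J = (8x, 4y, 6z)
Step 1: at (1, 4, 3), ∇J = (8, 16, 18) → (1, 4, 3) − 0.02·(8, 16, 18) = (0.84, 3.68, 2.64)
Step 2: at (0.84, 3.68, 2.64), ∇J = (6.72, 14.72, 15.84) → (0.84, 3.68, 2.64) − 0.02·(6.72, 14.72, 15.84) = (0.7056, 3.3856, 2.3232)
Step 3: at (0.7056, 3.3856, 2.3232), ∇J = (5.6448, 13.5424, 13.9392) → (0.7056, 3.3856, 2.3232) − 0.02·(5.6448, 13.5424, 13.9392) = (0.592704, 3.114752, 2.044416)
J(0.592704, 3.114752, 2.044416) = 33.34746251264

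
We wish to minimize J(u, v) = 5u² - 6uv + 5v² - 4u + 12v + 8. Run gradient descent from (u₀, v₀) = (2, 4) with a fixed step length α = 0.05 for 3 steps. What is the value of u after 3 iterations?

1.536

∇J = (10u - 6v - 4, -6u + 10v + 12)
(u₁, v₁) = (2, 4) − 0.05·(-8, 40) = (2.4, 2)
(u₂, v₂) = (2.4, 2) − 0.05·(8, 17.6) = (2, 1.12)
(u₃, v₃) = (2, 1.12) − 0.05·(9.28, 11.2) = (1.536, 0.56)
u = 1.536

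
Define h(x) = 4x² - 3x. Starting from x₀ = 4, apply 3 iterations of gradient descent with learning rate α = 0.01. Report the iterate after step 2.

3.4432

h′(x) = 8x - 3
Step 1: h′(4) = 29; x₁ = 4 − 0.01·29 = 3.71
Step 2: h′(3.71) = 26.68; x₂ = 3.71 − 0.01·26.68 = 3.4432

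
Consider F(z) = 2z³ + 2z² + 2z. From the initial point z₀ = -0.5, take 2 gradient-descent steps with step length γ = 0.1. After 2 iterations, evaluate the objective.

-1.46430292575

F′(z) = 6z² + 4z + 2
Step 1: F′(-0.5) = 1.5; z₁ = -0.5 − 0.1·1.5 = -0.65
Step 2: F′(-0.65) = 1.935; z₂ = -0.65 − 0.1·1.935 = -0.8435
F(-0.8435) = -1.46430292575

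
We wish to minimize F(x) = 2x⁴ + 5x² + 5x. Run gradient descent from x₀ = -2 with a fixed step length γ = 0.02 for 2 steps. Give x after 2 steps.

F′(x) = 8x³ + 10x + 5
Step 1: F′(-2) = -79; x₁ = -2 − 0.02·(-79) = -0.42
Step 2: F′(-0.42) = 0.207296; x₂ = -0.42 − 0.02·0.207296 = -0.42414592

-0.42414592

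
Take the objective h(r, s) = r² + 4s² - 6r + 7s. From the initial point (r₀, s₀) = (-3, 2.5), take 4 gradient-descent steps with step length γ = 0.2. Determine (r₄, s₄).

(2.2224, -0.4376)

∇h = (2r - 6, 8s + 7)
Step 1: at (-3, 2.5), ∇h = (-12, 27) → (-3, 2.5) − 0.2·(-12, 27) = (-0.6, -2.9)
Step 2: at (-0.6, -2.9), ∇h = (-7.2, -16.2) → (-0.6, -2.9) − 0.2·(-7.2, -16.2) = (0.84, 0.34)
Step 3: at (0.84, 0.34), ∇h = (-4.32, 9.72) → (0.84, 0.34) − 0.2·(-4.32, 9.72) = (1.704, -1.604)
Step 4: at (1.704, -1.604), ∇h = (-2.592, -5.832) → (1.704, -1.604) − 0.2·(-2.592, -5.832) = (2.2224, -0.4376)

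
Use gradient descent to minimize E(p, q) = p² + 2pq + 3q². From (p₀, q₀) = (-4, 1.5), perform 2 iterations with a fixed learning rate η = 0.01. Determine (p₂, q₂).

∇E = (2p + 2q, 2p + 6q)
Step 1: at (-4, 1.5), ∇E = (-5, 1) → (-4, 1.5) − 0.01·(-5, 1) = (-3.95, 1.49)
Step 2: at (-3.95, 1.49), ∇E = (-4.92, 1.04) → (-3.95, 1.49) − 0.01·(-4.92, 1.04) = (-3.9008, 1.4796)

(-3.9008, 1.4796)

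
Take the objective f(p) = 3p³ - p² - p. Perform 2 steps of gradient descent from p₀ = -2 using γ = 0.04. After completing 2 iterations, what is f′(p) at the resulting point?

f′(p) = 9p² - 2p - 1
Step 1: f′(-2) = 39; p₁ = -2 − 0.04·39 = -3.56
Step 2: f′(-3.56) = 120.1824; p₂ = -3.56 − 0.04·120.1824 = -8.367296
f′(p) at (-8.367296) = 645.839373164544

645.839373164544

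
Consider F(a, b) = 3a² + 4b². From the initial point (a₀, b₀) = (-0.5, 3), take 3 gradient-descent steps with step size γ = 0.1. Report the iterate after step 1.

∇F = (6a, 8b)
(a₁, b₁) = (-0.5, 3) − 0.1·(-3, 24) = (-0.2, 0.6)

(-0.2, 0.6)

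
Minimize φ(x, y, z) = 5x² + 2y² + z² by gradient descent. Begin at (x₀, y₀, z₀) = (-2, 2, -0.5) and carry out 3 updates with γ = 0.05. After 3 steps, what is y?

1.024

∇φ = (10x, 4y, 2z)
(x₁, y₁, z₁) = (-2, 2, -0.5) − 0.05·(-20, 8, -1) = (-1, 1.6, -0.45)
(x₂, y₂, z₂) = (-1, 1.6, -0.45) − 0.05·(-10, 6.4, -0.9) = (-0.5, 1.28, -0.405)
(x₃, y₃, z₃) = (-0.5, 1.28, -0.405) − 0.05·(-5, 5.12, -0.81) = (-0.25, 1.024, -0.3645)
y = 1.024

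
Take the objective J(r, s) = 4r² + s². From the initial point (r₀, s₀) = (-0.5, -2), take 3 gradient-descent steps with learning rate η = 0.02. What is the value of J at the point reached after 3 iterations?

∇J = (8r, 2s)
Step 1: at (-0.5, -2), ∇J = (-4, -4) → (-0.5, -2) − 0.02·(-4, -4) = (-0.42, -1.92)
Step 2: at (-0.42, -1.92), ∇J = (-3.36, -3.84) → (-0.42, -1.92) − 0.02·(-3.36, -3.84) = (-0.3528, -1.8432)
Step 3: at (-0.3528, -1.8432), ∇J = (-2.8224, -3.6864) → (-0.3528, -1.8432) − 0.02·(-2.8224, -3.6864) = (-0.296352, -1.769472)
J(-0.296352, -1.769472) = 3.4823291904

3.4823291904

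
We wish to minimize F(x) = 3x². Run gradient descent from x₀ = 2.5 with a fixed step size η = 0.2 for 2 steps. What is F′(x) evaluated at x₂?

F′(x) = 6x
Step 1: F′(2.5) = 15; x₁ = 2.5 − 0.2·15 = -0.5
Step 2: F′(-0.5) = -3; x₂ = -0.5 − 0.2·(-3) = 0.1
F′(x) at (0.1) = 0.6

0.6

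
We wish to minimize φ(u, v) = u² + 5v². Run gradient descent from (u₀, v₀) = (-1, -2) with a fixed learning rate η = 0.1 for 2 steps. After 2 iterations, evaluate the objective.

0.4096

∇φ = (2u, 10v)
Step 1: at (-1, -2), ∇φ = (-2, -20) → (-1, -2) − 0.1·(-2, -20) = (-0.8, 0)
Step 2: at (-0.8, 0), ∇φ = (-1.6, 0) → (-0.8, 0) − 0.1·(-1.6, 0) = (-0.64, 0)
φ(-0.64, 0) = 0.4096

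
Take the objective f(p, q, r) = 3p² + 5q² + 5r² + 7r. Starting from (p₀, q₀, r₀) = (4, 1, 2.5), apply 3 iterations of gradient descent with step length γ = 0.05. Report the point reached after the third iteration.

(1.372, 0.125, -0.3)

∇f = (6p, 10q, 10r + 7)
Step 1: at (4, 1, 2.5), ∇f = (24, 10, 32) → (4, 1, 2.5) − 0.05·(24, 10, 32) = (2.8, 0.5, 0.9)
Step 2: at (2.8, 0.5, 0.9), ∇f = (16.8, 5, 16) → (2.8, 0.5, 0.9) − 0.05·(16.8, 5, 16) = (1.96, 0.25, 0.1)
Step 3: at (1.96, 0.25, 0.1), ∇f = (11.76, 2.5, 8) → (1.96, 0.25, 0.1) − 0.05·(11.76, 2.5, 8) = (1.372, 0.125, -0.3)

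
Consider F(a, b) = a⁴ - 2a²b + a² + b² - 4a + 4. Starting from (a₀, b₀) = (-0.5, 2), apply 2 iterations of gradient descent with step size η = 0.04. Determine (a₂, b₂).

∇F = (4a³ - 4ab + 2a - 4, -2a² + 2b)
Step 1: at (-0.5, 2), ∇F = (-1.5, 3.5) → (-0.5, 2) − 0.04·(-1.5, 3.5) = (-0.44, 1.86)
Step 2: at (-0.44, 1.86), ∇F = (-1.947136, 3.3328) → (-0.44, 1.86) − 0.04·(-1.947136, 3.3328) = (-0.36211456, 1.726688)

(-0.36211456, 1.726688)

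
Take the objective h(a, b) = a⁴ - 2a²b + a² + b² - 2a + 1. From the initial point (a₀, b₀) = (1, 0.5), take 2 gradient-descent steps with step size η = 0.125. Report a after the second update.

0.8359375

∇h = (4a³ - 4ab + 2a - 2, -2a² + 2b)
(a₁, b₁) = (1, 0.5) − 0.125·(2, -1) = (0.75, 0.625)
(a₂, b₂) = (0.75, 0.625) − 0.125·(-0.6875, 0.125) = (0.8359375, 0.609375)
a = 0.8359375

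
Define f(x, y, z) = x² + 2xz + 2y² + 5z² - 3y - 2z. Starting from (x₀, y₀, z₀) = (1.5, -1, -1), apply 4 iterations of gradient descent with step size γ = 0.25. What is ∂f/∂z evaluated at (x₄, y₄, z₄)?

∇f = (2x + 2z, 4y - 3, 2x + 10z - 2)
(x₁, y₁, z₁) = (1.5, -1, -1) − 0.25·(1, -7, -9) = (1.25, 0.75, 1.25)
(x₂, y₂, z₂) = (1.25, 0.75, 1.25) − 0.25·(5, 0, 13) = (0, 0.75, -2)
(x₃, y₃, z₃) = (0, 0.75, -2) − 0.25·(-4, 0, -22) = (1, 0.75, 3.5)
(x₄, y₄, z₄) = (1, 0.75, 3.5) − 0.25·(9, 0, 35) = (-1.25, 0.75, -5.25)
∂f/∂z at (-1.25, 0.75, -5.25) = -57

-57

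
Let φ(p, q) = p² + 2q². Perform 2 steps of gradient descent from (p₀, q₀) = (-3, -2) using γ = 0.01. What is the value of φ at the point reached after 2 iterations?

15.09608592

∇φ = (2p, 4q)
(p₁, q₁) = (-3, -2) − 0.01·(-6, -8) = (-2.94, -1.92)
(p₂, q₂) = (-2.94, -1.92) − 0.01·(-5.88, -7.68) = (-2.8812, -1.8432)
φ(-2.8812, -1.8432) = 15.09608592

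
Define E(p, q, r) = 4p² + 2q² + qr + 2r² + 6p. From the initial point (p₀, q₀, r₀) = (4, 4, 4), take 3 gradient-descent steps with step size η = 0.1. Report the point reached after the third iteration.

(-0.712, 0.5, 0.5)

∇E = (8p + 6, 4q + r, q + 4r)
Step 1: at (4, 4, 4), ∇E = (38, 20, 20) → (4, 4, 4) − 0.1·(38, 20, 20) = (0.2, 2, 2)
Step 2: at (0.2, 2, 2), ∇E = (7.6, 10, 10) → (0.2, 2, 2) − 0.1·(7.6, 10, 10) = (-0.56, 1, 1)
Step 3: at (-0.56, 1, 1), ∇E = (1.52, 5, 5) → (-0.56, 1, 1) − 0.1·(1.52, 5, 5) = (-0.712, 0.5, 0.5)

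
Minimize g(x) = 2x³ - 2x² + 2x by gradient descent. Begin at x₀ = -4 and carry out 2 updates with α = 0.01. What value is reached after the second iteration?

g′(x) = 6x² - 4x + 2
Step 1: g′(-4) = 114; x₁ = -4 − 0.01·114 = -5.14
Step 2: g′(-5.14) = 181.0776; x₂ = -5.14 − 0.01·181.0776 = -6.950776

-6.950776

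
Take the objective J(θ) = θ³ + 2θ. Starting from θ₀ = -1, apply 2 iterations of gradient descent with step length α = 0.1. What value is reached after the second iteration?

-2.375

J′(θ) = 3θ² + 2
Step 1: J′(-1) = 5; θ₁ = -1 − 0.1·5 = -1.5
Step 2: J′(-1.5) = 8.75; θ₂ = -1.5 − 0.1·8.75 = -2.375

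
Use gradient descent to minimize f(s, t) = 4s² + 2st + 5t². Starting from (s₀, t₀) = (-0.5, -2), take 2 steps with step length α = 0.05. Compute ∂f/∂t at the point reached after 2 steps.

-4.58

∇f = (8s + 2t, 2s + 10t)
Step 1: at (-0.5, -2), ∇f = (-8, -21) → (-0.5, -2) − 0.05·(-8, -21) = (-0.1, -0.95)
Step 2: at (-0.1, -0.95), ∇f = (-2.7, -9.7) → (-0.1, -0.95) − 0.05·(-2.7, -9.7) = (0.035, -0.465)
∂f/∂t at (0.035, -0.465) = -4.58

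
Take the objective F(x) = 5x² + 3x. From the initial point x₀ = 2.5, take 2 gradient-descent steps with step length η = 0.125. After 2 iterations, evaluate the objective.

F′(x) = 10x + 3
x₁ = 2.5 − 0.125·28 = -1
x₂ = -1 − 0.125·(-7) = -0.125
F(-0.125) = -0.296875

-0.296875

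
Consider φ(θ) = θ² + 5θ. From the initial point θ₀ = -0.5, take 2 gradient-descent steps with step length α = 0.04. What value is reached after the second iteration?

-0.8072

φ′(θ) = 2θ + 5
θ₁ = -0.5 − 0.04·4 = -0.66
θ₂ = -0.66 − 0.04·3.68 = -0.8072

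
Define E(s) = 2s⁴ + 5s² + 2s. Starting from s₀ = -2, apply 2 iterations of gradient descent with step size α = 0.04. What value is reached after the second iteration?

E′(s) = 8s³ + 10s + 2
s₁ = -2 − 0.04·(-82) = 1.28
s₂ = 1.28 − 0.04·31.577216 = 0.01691136

0.01691136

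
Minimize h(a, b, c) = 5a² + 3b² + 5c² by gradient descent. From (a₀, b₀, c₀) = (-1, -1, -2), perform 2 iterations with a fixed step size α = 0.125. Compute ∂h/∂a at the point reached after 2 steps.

∇h = (10a, 6b, 10c)
Step 1: at (-1, -1, -2), ∇h = (-10, -6, -20) → (-1, -1, -2) − 0.125·(-10, -6, -20) = (0.25, -0.25, 0.5)
Step 2: at (0.25, -0.25, 0.5), ∇h = (2.5, -1.5, 5) → (0.25, -0.25, 0.5) − 0.125·(2.5, -1.5, 5) = (-0.0625, -0.0625, -0.125)
∂h/∂a at (-0.0625, -0.0625, -0.125) = -0.625

-0.625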